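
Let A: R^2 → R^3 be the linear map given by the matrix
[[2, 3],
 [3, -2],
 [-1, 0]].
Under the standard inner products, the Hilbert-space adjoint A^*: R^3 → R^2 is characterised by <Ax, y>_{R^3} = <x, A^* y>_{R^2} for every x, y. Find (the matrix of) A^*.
A^* = A^T =
[[2, 3, -1],
 [3, -2, 0]]

For real matrices with standard dot products, the defining identity <Ax, y> = <x, A^* y> gives (Ax)^T y = x^T (A^*) y, i.e. x^T A^T y = x^T (A^*) y. Since this holds for all x, y, we must have A^* = A^T. Therefore
A^* =
[[2, 3, -1],
 [3, -2, 0]].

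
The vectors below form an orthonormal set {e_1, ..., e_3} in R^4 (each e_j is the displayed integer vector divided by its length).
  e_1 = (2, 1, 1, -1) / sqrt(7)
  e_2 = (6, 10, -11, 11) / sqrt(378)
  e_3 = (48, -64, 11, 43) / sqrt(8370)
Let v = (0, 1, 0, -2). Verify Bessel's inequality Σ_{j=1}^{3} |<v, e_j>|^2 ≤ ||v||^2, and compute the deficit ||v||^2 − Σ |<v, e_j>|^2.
Σ |<v, e_j>|^2 = 135/31; ||v||^2 = 5; deficit = 20/31

Write each e_j = u_j / sqrt(<u_j, u_j>) where u_j is the displayed integer vector. Then <v, e_j> = <v, u_j> / sqrt(<u_j, u_j>), so |<v, e_j>|^2 = <v, u_j>^2 / <u_j, u_j>.
Coefficients: <v, e_1> = 3/sqrt(7), <v, e_2> = -12/sqrt(378), <v, e_3> = -150/sqrt(8370).
Square and sum: Σ |<v, e_j>|^2 = 135/31.
Compute ||v||^2 = v·v = 5.
Deficit = 5 − 135/31 = 20/31 ≥ 0, confirming Bessel's inequality. (The deficit equals ||v − Σ <v,e_j> e_j||^2, the squared distance from v to span{e_j}.)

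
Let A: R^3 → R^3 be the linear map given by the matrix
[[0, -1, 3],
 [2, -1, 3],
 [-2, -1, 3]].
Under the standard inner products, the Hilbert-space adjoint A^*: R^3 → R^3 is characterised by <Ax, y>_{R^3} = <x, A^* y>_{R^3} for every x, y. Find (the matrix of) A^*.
A^* = A^T =
[[0, 2, -2],
 [-1, -1, -1],
 [3, 3, 3]]

For real matrices with standard dot products, the defining identity <Ax, y> = <x, A^* y> gives (Ax)^T y = x^T (A^*) y, i.e. x^T A^T y = x^T (A^*) y. Since this holds for all x, y, we must have A^* = A^T. Therefore
A^* =
[[0, 2, -2],
 [-1, -1, -1],
 [3, 3, 3]].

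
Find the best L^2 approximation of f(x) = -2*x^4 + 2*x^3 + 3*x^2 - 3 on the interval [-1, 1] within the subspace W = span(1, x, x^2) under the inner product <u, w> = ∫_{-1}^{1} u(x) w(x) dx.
g(x) = 9*x^2/7 + 6*x/5 - 99/35

The best approximation g ∈ W is the orthogonal projection of f onto W. Writing g = a_0 + a_1 x + a_2 x^2, the coefficients solve the normal equations G · a = b where
  G_{ij} = <φ_i, φ_j> and b_i = <f, φ_i>, with φ_0 = 1, φ_1 = x, φ_2 = x^2.
G =
  [2, 0, 2/3]
  [0, 2/3, 0]
  [2/3, 0, 2/5],
b = (-24/5, 4/5, -48/35).
Solving gives a_0 = -99/35, a_1 = 6/5, a_2 = 9/7, so
  g(x) = 9*x^2/7 + 6*x/5 - 99/35.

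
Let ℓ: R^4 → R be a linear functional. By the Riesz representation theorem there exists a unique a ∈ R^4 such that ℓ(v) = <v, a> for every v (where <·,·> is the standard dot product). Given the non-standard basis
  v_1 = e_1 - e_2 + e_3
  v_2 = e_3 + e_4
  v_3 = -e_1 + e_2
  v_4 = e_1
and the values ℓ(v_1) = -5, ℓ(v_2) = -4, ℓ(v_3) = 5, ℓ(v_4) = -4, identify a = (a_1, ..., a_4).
a = (-4, 1, 0, -4)

Write a = (a_1, ..., a_4) in the standard basis. For each basis vector v_i, ℓ(v_i) = <v_i, a> is a linear equation in the a_j's. Collect the n equations into a matrix system V a = ℓ, where row i of V is v_i (expressed in the standard basis). Since V is invertible (lower-triangular with 1s on the diagonal, up to permutation), solve by back-substitution:
  V =
[[1, -1, 1, 0],
 [0, 0, 1, 1],
 [-1, 1, 0, 0],
 [1, 0, 0, 0]]
  V a = (-5, -4, 5, -4)
Solving gives a = (-4, 1, 0, -4).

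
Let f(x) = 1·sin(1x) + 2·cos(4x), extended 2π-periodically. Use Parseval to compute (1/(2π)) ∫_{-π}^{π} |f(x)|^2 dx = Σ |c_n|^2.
Σ |c_n|^2 = 5/2

Expand |f|^2 and use orthogonality of {sin(nx), cos(mx)} on [-π, π]:
  ∫_{-π}^{π} sin(nx)^2 dx = π, ∫ cos(mx)^2 dx = π, and cross terms integrate to 0.
So ∫_{-π}^{π} f(x)^2 dx = 1^2 · π + 2^2 · π = (1 + 4)π.
Divide by 2π: (1 + 4)/2 = 5/2.
By Parseval, this equals Σ |c_n|^2.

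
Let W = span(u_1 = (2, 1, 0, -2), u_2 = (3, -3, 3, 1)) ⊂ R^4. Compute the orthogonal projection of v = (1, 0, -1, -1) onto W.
proj_W(v) = (187/251, 152/251, -39/251, -239/251)

Set up U = [u_1 | ... | u_2] ∈ R^(4×2). The projector onto W = col(U) is P = U (U^T U)^(-1) U^T.
Compute U^T U =
  [9, 1]
  [1, 28],
and U^T v = (4, -1).
Solve U^T U · c = U^T v for the coefficients: c = (113/251, -13/251). The projection is proj_W(v) = U c.
Check: (v - proj_W(v)) · u_1 = 0  (should be 0).
Check: (v - proj_W(v)) · u_2 = 0  (should be 0).
Result: proj_W(v) = (187/251, 152/251, -39/251, -239/251).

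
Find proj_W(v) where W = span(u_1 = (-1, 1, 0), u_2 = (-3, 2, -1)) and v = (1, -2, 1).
proj_W(v) = (5/3, -4/3, 1/3)

Set up U = [u_1 | ... | u_2] ∈ R^(3×2). The projector onto W = col(U) is P = U (U^T U)^(-1) U^T.
Compute U^T U =
  [2, 5]
  [5, 14],
and U^T v = (-3, -8).
Solve U^T U · c = U^T v for the coefficients: c = (-2/3, -1/3). The projection is proj_W(v) = U c.
Check: (v - proj_W(v)) · u_1 = 0  (should be 0).
Check: (v - proj_W(v)) · u_2 = 0  (should be 0).
Result: proj_W(v) = (5/3, -4/3, 1/3).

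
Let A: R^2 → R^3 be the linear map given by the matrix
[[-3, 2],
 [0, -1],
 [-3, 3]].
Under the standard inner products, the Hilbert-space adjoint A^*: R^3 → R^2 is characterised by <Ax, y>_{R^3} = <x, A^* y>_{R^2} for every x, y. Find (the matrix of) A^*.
A^* = A^T =
[[-3, 0, -3],
 [2, -1, 3]]

For real matrices with standard dot products, the defining identity <Ax, y> = <x, A^* y> gives (Ax)^T y = x^T (A^*) y, i.e. x^T A^T y = x^T (A^*) y. Since this holds for all x, y, we must have A^* = A^T. Therefore
A^* =
[[-3, 0, -3],
 [2, -1, 3]].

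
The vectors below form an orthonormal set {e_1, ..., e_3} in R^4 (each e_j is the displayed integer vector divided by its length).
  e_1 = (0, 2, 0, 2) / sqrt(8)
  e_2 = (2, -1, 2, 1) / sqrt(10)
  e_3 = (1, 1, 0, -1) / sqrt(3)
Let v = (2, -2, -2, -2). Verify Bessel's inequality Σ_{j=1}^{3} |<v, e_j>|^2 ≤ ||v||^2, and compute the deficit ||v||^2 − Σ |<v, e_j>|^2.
Σ |<v, e_j>|^2 = 28/3; ||v||^2 = 16; deficit = 20/3

Write each e_j = u_j / sqrt(<u_j, u_j>) where u_j is the displayed integer vector. Then <v, e_j> = <v, u_j> / sqrt(<u_j, u_j>), so |<v, e_j>|^2 = <v, u_j>^2 / <u_j, u_j>.
Coefficients: <v, e_1> = -8/sqrt(8), <v, e_2> = 0/sqrt(10), <v, e_3> = 2/sqrt(3).
Square and sum: Σ |<v, e_j>|^2 = 28/3.
Compute ||v||^2 = v·v = 16.
Deficit = 16 − 28/3 = 20/3 ≥ 0, confirming Bessel's inequality. (The deficit equals ||v − Σ <v,e_j> e_j||^2, the squared distance from v to span{e_j}.)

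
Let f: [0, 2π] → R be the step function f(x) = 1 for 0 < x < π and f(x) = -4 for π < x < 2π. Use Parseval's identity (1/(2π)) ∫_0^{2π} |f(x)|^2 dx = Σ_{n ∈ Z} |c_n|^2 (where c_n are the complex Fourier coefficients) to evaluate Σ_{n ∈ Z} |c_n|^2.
Σ |c_n|^2 = 17/2

Parseval equates the L^2 energy of f (normalised by 1/(2π)) with the ℓ^2 sum of its Fourier coefficients: (1/(2π)) ∫_0^{2π} |f|^2 = Σ |c_n|^2.
Compute the left side: (1/(2π)) [∫_0^π 1^2 dx + ∫_π^{2π} (-4)^2 dx] = (1/(2π)) · (1π + 16π) = (1 + 16)/2 = 17/2.
So Σ_{n ∈ Z} |c_n|^2 = 17/2.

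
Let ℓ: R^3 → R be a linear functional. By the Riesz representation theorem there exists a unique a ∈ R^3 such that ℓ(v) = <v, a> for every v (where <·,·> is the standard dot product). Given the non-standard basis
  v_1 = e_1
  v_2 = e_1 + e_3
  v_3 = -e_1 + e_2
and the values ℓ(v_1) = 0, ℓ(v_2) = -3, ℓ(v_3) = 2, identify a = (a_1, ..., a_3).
a = (0, 2, -3)

Write a = (a_1, ..., a_3) in the standard basis. For each basis vector v_i, ℓ(v_i) = <v_i, a> is a linear equation in the a_j's. Collect the n equations into a matrix system V a = ℓ, where row i of V is v_i (expressed in the standard basis). Since V is invertible (lower-triangular with 1s on the diagonal, up to permutation), solve by back-substitution:
  V =
[[1, 0, 0],
 [1, 0, 1],
 [-1, 1, 0]]
  V a = (0, -3, 2)
Solving gives a = (0, 2, -3).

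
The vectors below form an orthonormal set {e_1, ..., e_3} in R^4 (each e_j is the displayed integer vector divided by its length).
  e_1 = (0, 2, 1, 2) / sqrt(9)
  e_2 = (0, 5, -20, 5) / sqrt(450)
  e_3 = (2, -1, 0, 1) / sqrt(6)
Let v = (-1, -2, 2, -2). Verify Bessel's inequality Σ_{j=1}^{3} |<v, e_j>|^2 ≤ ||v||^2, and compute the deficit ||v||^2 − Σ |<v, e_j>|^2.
Σ |<v, e_j>|^2 = 38/3; ||v||^2 = 13; deficit = 1/3

Write each e_j = u_j / sqrt(<u_j, u_j>) where u_j is the displayed integer vector. Then <v, e_j> = <v, u_j> / sqrt(<u_j, u_j>), so |<v, e_j>|^2 = <v, u_j>^2 / <u_j, u_j>.
Coefficients: <v, e_1> = -6/sqrt(9), <v, e_2> = -60/sqrt(450), <v, e_3> = -2/sqrt(6).
Square and sum: Σ |<v, e_j>|^2 = 38/3.
Compute ||v||^2 = v·v = 13.
Deficit = 13 − 38/3 = 1/3 ≥ 0, confirming Bessel's inequality. (The deficit equals ||v − Σ <v,e_j> e_j||^2, the squared distance from v to span{e_j}.)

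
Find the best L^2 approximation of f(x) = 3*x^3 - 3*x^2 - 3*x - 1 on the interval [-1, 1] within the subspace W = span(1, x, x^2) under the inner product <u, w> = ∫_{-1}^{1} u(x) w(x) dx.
g(x) = -3*x^2 - 6*x/5 - 1

The best approximation g ∈ W is the orthogonal projection of f onto W. Writing g = a_0 + a_1 x + a_2 x^2, the coefficients solve the normal equations G · a = b where
  G_{ij} = <φ_i, φ_j> and b_i = <f, φ_i>, with φ_0 = 1, φ_1 = x, φ_2 = x^2.
G =
  [2, 0, 2/3]
  [0, 2/3, 0]
  [2/3, 0, 2/5],
b = (-4, -4/5, -28/15).
Solving gives a_0 = -1, a_1 = -6/5, a_2 = -3, so
  g(x) = -3*x^2 - 6*x/5 - 1.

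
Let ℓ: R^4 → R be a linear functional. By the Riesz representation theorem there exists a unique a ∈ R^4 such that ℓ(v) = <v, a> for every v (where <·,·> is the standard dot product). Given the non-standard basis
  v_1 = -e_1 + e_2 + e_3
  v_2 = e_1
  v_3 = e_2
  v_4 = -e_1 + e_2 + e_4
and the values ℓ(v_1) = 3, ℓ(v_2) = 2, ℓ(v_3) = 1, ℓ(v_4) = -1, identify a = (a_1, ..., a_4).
a = (2, 1, 4, 0)

Write a = (a_1, ..., a_4) in the standard basis. For each basis vector v_i, ℓ(v_i) = <v_i, a> is a linear equation in the a_j's. Collect the n equations into a matrix system V a = ℓ, where row i of V is v_i (expressed in the standard basis). Since V is invertible (lower-triangular with 1s on the diagonal, up to permutation), solve by back-substitution:
  V =
[[-1, 1, 1, 0],
 [1, 0, 0, 0],
 [0, 1, 0, 0],
 [-1, 1, 0, 1]]
  V a = (3, 2, 1, -1)
Solving gives a = (2, 1, 4, 0).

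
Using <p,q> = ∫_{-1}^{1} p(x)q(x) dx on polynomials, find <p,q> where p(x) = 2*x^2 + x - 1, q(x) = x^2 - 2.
<p,q> = 22/15

Expand the product: p(x)·q(x) = 2*x^4 + x^3 - 5*x^2 - 2*x + 2.
∫_{-1}^{1} of each monomial x^k gives [2/(k+1) if k even, 0 if k odd]. Integrating term-by-term (or equivalently evaluating the antiderivative F(x) = 2*x^5/5 + x^4/4 - 5*x^3/3 - x^2 + 2*x at the endpoints):
  F(1) − F(−1) = -1/60 − (-89/60) = 22/15.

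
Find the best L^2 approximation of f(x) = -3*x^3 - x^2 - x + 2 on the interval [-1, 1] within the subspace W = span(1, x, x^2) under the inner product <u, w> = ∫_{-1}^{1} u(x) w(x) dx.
g(x) = -x^2 - 14*x/5 + 2

The best approximation g ∈ W is the orthogonal projection of f onto W. Writing g = a_0 + a_1 x + a_2 x^2, the coefficients solve the normal equations G · a = b where
  G_{ij} = <φ_i, φ_j> and b_i = <f, φ_i>, with φ_0 = 1, φ_1 = x, φ_2 = x^2.
G =
  [2, 0, 2/3]
  [0, 2/3, 0]
  [2/3, 0, 2/5],
b = (10/3, -28/15, 14/15).
Solving gives a_0 = 2, a_1 = -14/5, a_2 = -1, so
  g(x) = -x^2 - 14*x/5 + 2.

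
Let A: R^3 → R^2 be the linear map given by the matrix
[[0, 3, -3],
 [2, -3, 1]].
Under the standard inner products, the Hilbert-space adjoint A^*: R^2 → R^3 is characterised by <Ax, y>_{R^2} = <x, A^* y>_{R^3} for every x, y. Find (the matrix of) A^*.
A^* = A^T =
[[0, 2],
 [3, -3],
 [-3, 1]]

For real matrices with standard dot products, the defining identity <Ax, y> = <x, A^* y> gives (Ax)^T y = x^T (A^*) y, i.e. x^T A^T y = x^T (A^*) y. Since this holds for all x, y, we must have A^* = A^T. Therefore
A^* =
[[0, 2],
 [3, -3],
 [-3, 1]].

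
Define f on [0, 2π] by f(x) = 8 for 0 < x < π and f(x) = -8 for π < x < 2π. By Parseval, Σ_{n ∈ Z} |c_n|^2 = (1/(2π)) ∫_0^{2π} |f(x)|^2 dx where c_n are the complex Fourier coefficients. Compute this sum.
Σ |c_n|^2 = 64

Parseval equates the L^2 energy of f (normalised by 1/(2π)) with the ℓ^2 sum of its Fourier coefficients: (1/(2π)) ∫_0^{2π} |f|^2 = Σ |c_n|^2.
Compute the left side: (1/(2π)) [∫_0^π 8^2 dx + ∫_π^{2π} (-8)^2 dx] = (1/(2π)) · (64π + 64π) = (64 + 64)/2 = 64.
So Σ_{n ∈ Z} |c_n|^2 = 64.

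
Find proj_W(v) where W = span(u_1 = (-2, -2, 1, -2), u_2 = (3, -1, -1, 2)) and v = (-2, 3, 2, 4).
proj_W(v) = (-13/38, 135/38, -6/19, 12/19)

Set up U = [u_1 | ... | u_2] ∈ R^(4×2). The projector onto W = col(U) is P = U (U^T U)^(-1) U^T.
Compute U^T U =
  [13, -9]
  [-9, 15],
and U^T v = (-8, -3).
Solve U^T U · c = U^T v for the coefficients: c = (-49/38, -37/38). The projection is proj_W(v) = U c.
Check: (v - proj_W(v)) · u_1 = 0  (should be 0).
Check: (v - proj_W(v)) · u_2 = 0  (should be 0).
Result: proj_W(v) = (-13/38, 135/38, -6/19, 12/19).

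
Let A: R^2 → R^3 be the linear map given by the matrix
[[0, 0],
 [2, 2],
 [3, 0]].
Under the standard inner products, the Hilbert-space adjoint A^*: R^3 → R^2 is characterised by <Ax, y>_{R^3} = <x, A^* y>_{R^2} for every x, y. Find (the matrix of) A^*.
A^* = A^T =
[[0, 2, 3],
 [0, 2, 0]]

For real matrices with standard dot products, the defining identity <Ax, y> = <x, A^* y> gives (Ax)^T y = x^T (A^*) y, i.e. x^T A^T y = x^T (A^*) y. Since this holds for all x, y, we must have A^* = A^T. Therefore
A^* =
[[0, 2, 3],
 [0, 2, 0]].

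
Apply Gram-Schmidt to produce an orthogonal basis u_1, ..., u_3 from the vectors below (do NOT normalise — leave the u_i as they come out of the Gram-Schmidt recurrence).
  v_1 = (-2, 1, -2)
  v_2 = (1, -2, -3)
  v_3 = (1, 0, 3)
Orthogonal basis:
  u_1 = (-2, 1, -2)
  u_2 = (13/9, -20/9, -23/9)
  u_3 = (-7/61, -8/61, 3/61)

Apply the Gram-Schmidt recurrence
  u_1 = v_1
  u_i = v_i − Σ_{j<i} ((v_i · u_j) / (u_j · u_j)) · u_j.

Step by step this gives:
  u_1 = (-2, 1, -2)
  u_2 = (13/9, -20/9, -23/9)
  u_3 = (-7/61, -8/61, 3/61)

Orthogonality check:
  u_2 · u_1 = 0 (should be 0)
  u_3 · u_1 = 0 (should be 0)
  u_3 · u_2 = 0 (should be 0)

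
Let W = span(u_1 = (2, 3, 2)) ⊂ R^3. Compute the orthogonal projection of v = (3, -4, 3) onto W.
proj_W(v) = (0, 0, 0)

Set up U = [u_1 | ... | u_1] ∈ R^(3×1). The projector onto W = col(U) is P = U (U^T U)^(-1) U^T.
Compute U^T U =
  [17],
and U^T v = (0).
Solve U^T U · c = U^T v for the coefficients: c = (0). The projection is proj_W(v) = U c.
Check: (v - proj_W(v)) · u_1 = 0  (should be 0).
Result: proj_W(v) = (0, 0, 0).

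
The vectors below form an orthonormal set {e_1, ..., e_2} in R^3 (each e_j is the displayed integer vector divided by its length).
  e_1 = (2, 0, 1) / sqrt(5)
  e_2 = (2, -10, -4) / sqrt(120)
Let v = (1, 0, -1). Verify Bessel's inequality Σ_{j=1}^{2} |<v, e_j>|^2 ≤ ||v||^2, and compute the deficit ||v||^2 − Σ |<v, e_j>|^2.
Σ |<v, e_j>|^2 = 1/2; ||v||^2 = 2; deficit = 3/2

Write each e_j = u_j / sqrt(<u_j, u_j>) where u_j is the displayed integer vector. Then <v, e_j> = <v, u_j> / sqrt(<u_j, u_j>), so |<v, e_j>|^2 = <v, u_j>^2 / <u_j, u_j>.
Coefficients: <v, e_1> = 1/sqrt(5), <v, e_2> = 6/sqrt(120).
Square and sum: Σ |<v, e_j>|^2 = 1/2.
Compute ||v||^2 = v·v = 2.
Deficit = 2 − 1/2 = 3/2 ≥ 0, confirming Bessel's inequality. (The deficit equals ||v − Σ <v,e_j> e_j||^2, the squared distance from v to span{e_j}.)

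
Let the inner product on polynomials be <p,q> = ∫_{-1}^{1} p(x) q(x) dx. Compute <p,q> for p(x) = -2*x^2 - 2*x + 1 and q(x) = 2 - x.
<p,q> = 8/3

Expand the product: p(x)·q(x) = 2*x^3 - 2*x^2 - 5*x + 2.
∫_{-1}^{1} of each monomial x^k gives [2/(k+1) if k even, 0 if k odd]. Integrating term-by-term (or equivalently evaluating the antiderivative F(x) = x^4/2 - 2*x^3/3 - 5*x^2/2 + 2*x at the endpoints):
  F(1) − F(−1) = -2/3 − (-10/3) = 8/3.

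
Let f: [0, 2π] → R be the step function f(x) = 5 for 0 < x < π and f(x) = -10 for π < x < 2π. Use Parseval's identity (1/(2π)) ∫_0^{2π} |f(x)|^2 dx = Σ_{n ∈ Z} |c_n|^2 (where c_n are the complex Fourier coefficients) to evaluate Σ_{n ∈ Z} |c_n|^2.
Σ |c_n|^2 = 125/2

Parseval equates the L^2 energy of f (normalised by 1/(2π)) with the ℓ^2 sum of its Fourier coefficients: (1/(2π)) ∫_0^{2π} |f|^2 = Σ |c_n|^2.
Compute the left side: (1/(2π)) [∫_0^π 5^2 dx + ∫_π^{2π} (-10)^2 dx] = (1/(2π)) · (25π + 100π) = (25 + 100)/2 = 125/2.
So Σ_{n ∈ Z} |c_n|^2 = 125/2.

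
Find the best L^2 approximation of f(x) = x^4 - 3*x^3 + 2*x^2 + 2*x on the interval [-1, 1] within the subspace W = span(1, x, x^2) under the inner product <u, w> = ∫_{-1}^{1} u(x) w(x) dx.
g(x) = 20*x^2/7 + x/5 - 3/35

The best approximation g ∈ W is the orthogonal projection of f onto W. Writing g = a_0 + a_1 x + a_2 x^2, the coefficients solve the normal equations G · a = b where
  G_{ij} = <φ_i, φ_j> and b_i = <f, φ_i>, with φ_0 = 1, φ_1 = x, φ_2 = x^2.
G =
  [2, 0, 2/3]
  [0, 2/3, 0]
  [2/3, 0, 2/5],
b = (26/15, 2/15, 38/35).
Solving gives a_0 = -3/35, a_1 = 1/5, a_2 = 20/7, so
  g(x) = 20*x^2/7 + x/5 - 3/35.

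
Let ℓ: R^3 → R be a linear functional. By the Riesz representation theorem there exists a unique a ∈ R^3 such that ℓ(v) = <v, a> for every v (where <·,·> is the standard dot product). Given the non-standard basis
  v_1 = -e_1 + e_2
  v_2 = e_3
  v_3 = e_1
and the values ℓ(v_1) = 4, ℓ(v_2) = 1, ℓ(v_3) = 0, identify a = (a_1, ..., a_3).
a = (0, 4, 1)

Write a = (a_1, ..., a_3) in the standard basis. For each basis vector v_i, ℓ(v_i) = <v_i, a> is a linear equation in the a_j's. Collect the n equations into a matrix system V a = ℓ, where row i of V is v_i (expressed in the standard basis). Since V is invertible (lower-triangular with 1s on the diagonal, up to permutation), solve by back-substitution:
  V =
[[-1, 1, 0],
 [0, 0, 1],
 [1, 0, 0]]
  V a = (4, 1, 0)
Solving gives a = (0, 4, 1).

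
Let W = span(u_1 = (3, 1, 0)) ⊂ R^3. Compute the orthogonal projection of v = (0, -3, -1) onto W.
proj_W(v) = (-9/10, -3/10, 0)

Set up U = [u_1 | ... | u_1] ∈ R^(3×1). The projector onto W = col(U) is P = U (U^T U)^(-1) U^T.
Compute U^T U =
  [10],
and U^T v = (-3).
Solve U^T U · c = U^T v for the coefficients: c = (-3/10). The projection is proj_W(v) = U c.
Check: (v - proj_W(v)) · u_1 = 0  (should be 0).
Result: proj_W(v) = (-9/10, -3/10, 0).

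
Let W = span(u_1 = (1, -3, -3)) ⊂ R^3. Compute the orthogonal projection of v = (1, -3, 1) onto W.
proj_W(v) = (7/19, -21/19, -21/19)

Set up U = [u_1 | ... | u_1] ∈ R^(3×1). The projector onto W = col(U) is P = U (U^T U)^(-1) U^T.
Compute U^T U =
  [19],
and U^T v = (7).
Solve U^T U · c = U^T v for the coefficients: c = (7/19). The projection is proj_W(v) = U c.
Check: (v - proj_W(v)) · u_1 = 0  (should be 0).
Result: proj_W(v) = (7/19, -21/19, -21/19).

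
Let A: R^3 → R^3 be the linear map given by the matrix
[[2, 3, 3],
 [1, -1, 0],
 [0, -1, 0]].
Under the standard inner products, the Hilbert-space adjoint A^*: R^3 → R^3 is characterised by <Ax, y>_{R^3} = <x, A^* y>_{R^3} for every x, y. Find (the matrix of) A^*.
A^* = A^T =
[[2, 1, 0],
 [3, -1, -1],
 [3, 0, 0]]

For real matrices with standard dot products, the defining identity <Ax, y> = <x, A^* y> gives (Ax)^T y = x^T (A^*) y, i.e. x^T A^T y = x^T (A^*) y. Since this holds for all x, y, we must have A^* = A^T. Therefore
A^* =
[[2, 1, 0],
 [3, -1, -1],
 [3, 0, 0]].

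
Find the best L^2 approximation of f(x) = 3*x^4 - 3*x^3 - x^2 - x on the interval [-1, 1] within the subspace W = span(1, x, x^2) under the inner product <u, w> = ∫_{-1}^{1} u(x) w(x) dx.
g(x) = 11*x^2/7 - 14*x/5 - 9/35

The best approximation g ∈ W is the orthogonal projection of f onto W. Writing g = a_0 + a_1 x + a_2 x^2, the coefficients solve the normal equations G · a = b where
  G_{ij} = <φ_i, φ_j> and b_i = <f, φ_i>, with φ_0 = 1, φ_1 = x, φ_2 = x^2.
G =
  [2, 0, 2/3]
  [0, 2/3, 0]
  [2/3, 0, 2/5],
b = (8/15, -28/15, 16/35).
Solving gives a_0 = -9/35, a_1 = -14/5, a_2 = 11/7, so
  g(x) = 11*x^2/7 - 14*x/5 - 9/35.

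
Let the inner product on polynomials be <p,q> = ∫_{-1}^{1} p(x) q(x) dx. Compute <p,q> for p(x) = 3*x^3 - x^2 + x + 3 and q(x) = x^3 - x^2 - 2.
<p,q> = -1156/105

Expand the product: p(x)·q(x) = 3*x^6 - 4*x^5 + 2*x^4 - 4*x^3 - x^2 - 2*x - 6.
∫_{-1}^{1} of each monomial x^k gives [2/(k+1) if k even, 0 if k odd]. Integrating term-by-term (or equivalently evaluating the antiderivative F(x) = 3*x^7/7 - 2*x^6/3 + 2*x^5/5 - x^4 - x^3/3 - x^2 - 6*x at the endpoints):
  F(1) − F(−1) = -286/35 − (298/105) = -1156/105.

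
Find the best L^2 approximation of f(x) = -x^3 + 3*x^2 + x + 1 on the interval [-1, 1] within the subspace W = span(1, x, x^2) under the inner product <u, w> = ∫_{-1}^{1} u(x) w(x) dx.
g(x) = 3*x^2 + 2*x/5 + 1

The best approximation g ∈ W is the orthogonal projection of f onto W. Writing g = a_0 + a_1 x + a_2 x^2, the coefficients solve the normal equations G · a = b where
  G_{ij} = <φ_i, φ_j> and b_i = <f, φ_i>, with φ_0 = 1, φ_1 = x, φ_2 = x^2.
G =
  [2, 0, 2/3]
  [0, 2/3, 0]
  [2/3, 0, 2/5],
b = (4, 4/15, 28/15).
Solving gives a_0 = 1, a_1 = 2/5, a_2 = 3, so
  g(x) = 3*x^2 + 2*x/5 + 1.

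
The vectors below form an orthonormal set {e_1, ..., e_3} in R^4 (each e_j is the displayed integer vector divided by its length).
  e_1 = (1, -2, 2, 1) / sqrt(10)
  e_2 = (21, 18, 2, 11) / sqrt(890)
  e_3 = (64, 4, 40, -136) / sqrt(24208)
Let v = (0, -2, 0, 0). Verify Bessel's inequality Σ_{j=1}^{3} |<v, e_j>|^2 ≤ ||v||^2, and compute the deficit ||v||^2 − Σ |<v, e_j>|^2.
Σ |<v, e_j>|^2 = 52/17; ||v||^2 = 4; deficit = 16/17

Write each e_j = u_j / sqrt(<u_j, u_j>) where u_j is the displayed integer vector. Then <v, e_j> = <v, u_j> / sqrt(<u_j, u_j>), so |<v, e_j>|^2 = <v, u_j>^2 / <u_j, u_j>.
Coefficients: <v, e_1> = 4/sqrt(10), <v, e_2> = -36/sqrt(890), <v, e_3> = -8/sqrt(24208).
Square and sum: Σ |<v, e_j>|^2 = 52/17.
Compute ||v||^2 = v·v = 4.
Deficit = 4 − 52/17 = 16/17 ≥ 0, confirming Bessel's inequality. (The deficit equals ||v − Σ <v,e_j> e_j||^2, the squared distance from v to span{e_j}.)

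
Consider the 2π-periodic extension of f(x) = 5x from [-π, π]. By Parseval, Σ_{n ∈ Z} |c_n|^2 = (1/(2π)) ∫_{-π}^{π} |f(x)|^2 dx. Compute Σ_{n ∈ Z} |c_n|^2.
Σ |c_n|^2 = 25π^2/3

Expand and integrate term by term over [-π, π]:
  ∫ (5x)^2 dx = 25·(2π^3/3); ∫ 2·5·(0)·x dx = 0 (odd integrand); ∫ 0^2 dx = 0·2π.
So (1/(2π)) ∫_{-π}^{π} (5x)^2 dx = 25π^2/3 + 0 = 25π^2/3.
Parseval ⇒ Σ |c_n|^2 = 25π^2/3.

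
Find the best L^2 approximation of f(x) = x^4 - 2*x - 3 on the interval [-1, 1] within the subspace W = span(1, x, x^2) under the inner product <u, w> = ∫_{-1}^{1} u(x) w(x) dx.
g(x) = 6*x^2/7 - 2*x - 108/35

The best approximation g ∈ W is the orthogonal projection of f onto W. Writing g = a_0 + a_1 x + a_2 x^2, the coefficients solve the normal equations G · a = b where
  G_{ij} = <φ_i, φ_j> and b_i = <f, φ_i>, with φ_0 = 1, φ_1 = x, φ_2 = x^2.
G =
  [2, 0, 2/3]
  [0, 2/3, 0]
  [2/3, 0, 2/5],
b = (-28/5, -4/3, -12/7).
Solving gives a_0 = -108/35, a_1 = -2, a_2 = 6/7, so
  g(x) = 6*x^2/7 - 2*x - 108/35.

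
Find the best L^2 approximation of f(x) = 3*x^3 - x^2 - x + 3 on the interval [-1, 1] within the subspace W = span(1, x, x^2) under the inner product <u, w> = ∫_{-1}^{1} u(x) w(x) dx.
g(x) = -x^2 + 4*x/5 + 3

The best approximation g ∈ W is the orthogonal projection of f onto W. Writing g = a_0 + a_1 x + a_2 x^2, the coefficients solve the normal equations G · a = b where
  G_{ij} = <φ_i, φ_j> and b_i = <f, φ_i>, with φ_0 = 1, φ_1 = x, φ_2 = x^2.
G =
  [2, 0, 2/3]
  [0, 2/3, 0]
  [2/3, 0, 2/5],
b = (16/3, 8/15, 8/5).
Solving gives a_0 = 3, a_1 = 4/5, a_2 = -1, so
  g(x) = -x^2 + 4*x/5 + 3.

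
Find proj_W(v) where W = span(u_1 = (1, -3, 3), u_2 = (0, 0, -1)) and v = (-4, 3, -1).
proj_W(v) = (-13/10, 39/10, -1)

Set up U = [u_1 | ... | u_2] ∈ R^(3×2). The projector onto W = col(U) is P = U (U^T U)^(-1) U^T.
Compute U^T U =
  [19, -3]
  [-3, 1],
and U^T v = (-16, 1).
Solve U^T U · c = U^T v for the coefficients: c = (-13/10, -29/10). The projection is proj_W(v) = U c.
Check: (v - proj_W(v)) · u_1 = 0  (should be 0).
Check: (v - proj_W(v)) · u_2 = 0  (should be 0).
Result: proj_W(v) = (-13/10, 39/10, -1).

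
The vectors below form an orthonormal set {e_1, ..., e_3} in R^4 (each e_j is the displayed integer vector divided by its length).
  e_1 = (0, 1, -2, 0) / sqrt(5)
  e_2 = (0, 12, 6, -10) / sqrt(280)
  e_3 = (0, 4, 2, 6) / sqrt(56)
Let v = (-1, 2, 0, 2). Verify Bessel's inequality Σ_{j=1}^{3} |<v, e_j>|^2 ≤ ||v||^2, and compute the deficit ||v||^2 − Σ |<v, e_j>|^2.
Σ |<v, e_j>|^2 = 8; ||v||^2 = 9; deficit = 1

Write each e_j = u_j / sqrt(<u_j, u_j>) where u_j is the displayed integer vector. Then <v, e_j> = <v, u_j> / sqrt(<u_j, u_j>), so |<v, e_j>|^2 = <v, u_j>^2 / <u_j, u_j>.
Coefficients: <v, e_1> = 2/sqrt(5), <v, e_2> = 4/sqrt(280), <v, e_3> = 20/sqrt(56).
Square and sum: Σ |<v, e_j>|^2 = 8.
Compute ||v||^2 = v·v = 9.
Deficit = 9 − 8 = 1 ≥ 0, confirming Bessel's inequality. (The deficit equals ||v − Σ <v,e_j> e_j||^2, the squared distance from v to span{e_j}.)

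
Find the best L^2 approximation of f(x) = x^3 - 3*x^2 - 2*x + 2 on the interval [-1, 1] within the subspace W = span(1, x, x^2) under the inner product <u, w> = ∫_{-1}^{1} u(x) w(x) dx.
g(x) = -3*x^2 - 7*x/5 + 2

The best approximation g ∈ W is the orthogonal projection of f onto W. Writing g = a_0 + a_1 x + a_2 x^2, the coefficients solve the normal equations G · a = b where
  G_{ij} = <φ_i, φ_j> and b_i = <f, φ_i>, with φ_0 = 1, φ_1 = x, φ_2 = x^2.
G =
  [2, 0, 2/3]
  [0, 2/3, 0]
  [2/3, 0, 2/5],
b = (2, -14/15, 2/15).
Solving gives a_0 = 2, a_1 = -7/5, a_2 = -3, so
  g(x) = -3*x^2 - 7*x/5 + 2.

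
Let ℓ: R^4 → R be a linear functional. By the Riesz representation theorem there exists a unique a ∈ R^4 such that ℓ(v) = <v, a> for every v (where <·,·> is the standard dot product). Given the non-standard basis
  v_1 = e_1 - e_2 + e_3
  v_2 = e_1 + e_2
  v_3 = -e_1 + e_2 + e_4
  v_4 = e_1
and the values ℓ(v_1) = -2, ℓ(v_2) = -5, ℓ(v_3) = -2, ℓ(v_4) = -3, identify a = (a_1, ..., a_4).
a = (-3, -2, -1, -3)

Write a = (a_1, ..., a_4) in the standard basis. For each basis vector v_i, ℓ(v_i) = <v_i, a> is a linear equation in the a_j's. Collect the n equations into a matrix system V a = ℓ, where row i of V is v_i (expressed in the standard basis). Since V is invertible (lower-triangular with 1s on the diagonal, up to permutation), solve by back-substitution:
  V =
[[1, -1, 1, 0],
 [1, 1, 0, 0],
 [-1, 1, 0, 1],
 [1, 0, 0, 0]]
  V a = (-2, -5, -2, -3)
Solving gives a = (-3, -2, -1, -3).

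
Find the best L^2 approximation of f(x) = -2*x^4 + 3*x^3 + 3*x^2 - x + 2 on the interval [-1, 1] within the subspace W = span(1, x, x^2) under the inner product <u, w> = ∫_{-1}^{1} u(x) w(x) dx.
g(x) = 9*x^2/7 + 4*x/5 + 76/35

The best approximation g ∈ W is the orthogonal projection of f onto W. Writing g = a_0 + a_1 x + a_2 x^2, the coefficients solve the normal equations G · a = b where
  G_{ij} = <φ_i, φ_j> and b_i = <f, φ_i>, with φ_0 = 1, φ_1 = x, φ_2 = x^2.
G =
  [2, 0, 2/3]
  [0, 2/3, 0]
  [2/3, 0, 2/5],
b = (26/5, 8/15, 206/105).
Solving gives a_0 = 76/35, a_1 = 4/5, a_2 = 9/7, so
  g(x) = 9*x^2/7 + 4*x/5 + 76/35.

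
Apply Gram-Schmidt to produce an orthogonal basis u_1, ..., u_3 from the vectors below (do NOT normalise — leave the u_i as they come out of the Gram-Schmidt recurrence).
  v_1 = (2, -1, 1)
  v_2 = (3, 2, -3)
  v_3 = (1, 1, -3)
Orthogonal basis:
  u_1 = (2, -1, 1)
  u_2 = (8/3, 13/6, -19/6)
  u_3 = (-11/131, -99/131, -77/131)

Apply the Gram-Schmidt recurrence
  u_1 = v_1
  u_i = v_i − Σ_{j<i} ((v_i · u_j) / (u_j · u_j)) · u_j.

Step by step this gives:
  u_1 = (2, -1, 1)
  u_2 = (8/3, 13/6, -19/6)
  u_3 = (-11/131, -99/131, -77/131)

Orthogonality check:
  u_2 · u_1 = 0 (should be 0)
  u_3 · u_1 = 0 (should be 0)
  u_3 · u_2 = 0 (should be 0)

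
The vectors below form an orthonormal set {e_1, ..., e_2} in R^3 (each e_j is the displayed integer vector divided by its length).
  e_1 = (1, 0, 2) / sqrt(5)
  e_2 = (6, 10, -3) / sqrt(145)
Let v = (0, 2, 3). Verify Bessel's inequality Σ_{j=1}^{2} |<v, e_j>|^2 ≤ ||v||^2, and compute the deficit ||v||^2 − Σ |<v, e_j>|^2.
Σ |<v, e_j>|^2 = 233/29; ||v||^2 = 13; deficit = 144/29

Write each e_j = u_j / sqrt(<u_j, u_j>) where u_j is the displayed integer vector. Then <v, e_j> = <v, u_j> / sqrt(<u_j, u_j>), so |<v, e_j>|^2 = <v, u_j>^2 / <u_j, u_j>.
Coefficients: <v, e_1> = 6/sqrt(5), <v, e_2> = 11/sqrt(145).
Square and sum: Σ |<v, e_j>|^2 = 233/29.
Compute ||v||^2 = v·v = 13.
Deficit = 13 − 233/29 = 144/29 ≥ 0, confirming Bessel's inequality. (The deficit equals ||v − Σ <v,e_j> e_j||^2, the squared distance from v to span{e_j}.)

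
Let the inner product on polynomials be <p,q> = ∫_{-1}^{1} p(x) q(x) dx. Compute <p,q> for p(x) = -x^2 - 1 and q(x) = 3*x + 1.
<p,q> = -8/3

Expand the product: p(x)·q(x) = -3*x^3 - x^2 - 3*x - 1.
∫_{-1}^{1} of each monomial x^k gives [2/(k+1) if k even, 0 if k odd]. Integrating term-by-term (or equivalently evaluating the antiderivative F(x) = -3*x^4/4 - x^3/3 - 3*x^2/2 - x at the endpoints):
  F(1) − F(−1) = -43/12 − (-11/12) = -8/3.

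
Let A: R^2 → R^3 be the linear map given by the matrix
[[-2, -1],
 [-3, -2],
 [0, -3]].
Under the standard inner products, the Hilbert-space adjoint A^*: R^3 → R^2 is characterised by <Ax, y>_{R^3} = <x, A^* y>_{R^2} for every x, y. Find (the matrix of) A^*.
A^* = A^T =
[[-2, -3, 0],
 [-1, -2, -3]]

For real matrices with standard dot products, the defining identity <Ax, y> = <x, A^* y> gives (Ax)^T y = x^T (A^*) y, i.e. x^T A^T y = x^T (A^*) y. Since this holds for all x, y, we must have A^* = A^T. Therefore
A^* =
[[-2, -3, 0],
 [-1, -2, -3]].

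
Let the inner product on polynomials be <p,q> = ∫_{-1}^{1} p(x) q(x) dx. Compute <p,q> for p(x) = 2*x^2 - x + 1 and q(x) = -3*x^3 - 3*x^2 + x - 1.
<p,q> = -36/5

Expand the product: p(x)·q(x) = -6*x^5 - 3*x^4 + 2*x^3 - 6*x^2 + 2*x - 1.
∫_{-1}^{1} of each monomial x^k gives [2/(k+1) if k even, 0 if k odd]. Integrating term-by-term (or equivalently evaluating the antiderivative F(x) = -x^6 - 3*x^5/5 + x^4/2 - 2*x^3 + x^2 - x at the endpoints):
  F(1) − F(−1) = -31/10 − (41/10) = -36/5.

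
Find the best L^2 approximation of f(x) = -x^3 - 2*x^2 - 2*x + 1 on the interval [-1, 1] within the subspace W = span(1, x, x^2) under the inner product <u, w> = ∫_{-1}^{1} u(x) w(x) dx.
g(x) = -2*x^2 - 13*x/5 + 1

The best approximation g ∈ W is the orthogonal projection of f onto W. Writing g = a_0 + a_1 x + a_2 x^2, the coefficients solve the normal equations G · a = b where
  G_{ij} = <φ_i, φ_j> and b_i = <f, φ_i>, with φ_0 = 1, φ_1 = x, φ_2 = x^2.
G =
  [2, 0, 2/3]
  [0, 2/3, 0]
  [2/3, 0, 2/5],
b = (2/3, -26/15, -2/15).
Solving gives a_0 = 1, a_1 = -13/5, a_2 = -2, so
  g(x) = -2*x^2 - 13*x/5 + 1.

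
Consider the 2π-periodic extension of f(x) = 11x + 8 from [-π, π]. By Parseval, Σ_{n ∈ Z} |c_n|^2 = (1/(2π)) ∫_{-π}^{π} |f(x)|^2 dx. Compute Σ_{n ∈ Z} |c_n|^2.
Σ |c_n|^2 = 121π^2/3 + 64

Expand and integrate term by term over [-π, π]:
  ∫ (11x)^2 dx = 121·(2π^3/3); ∫ 2·11·(8)·x dx = 0 (odd integrand); ∫ 8^2 dx = 64·2π.
So (1/(2π)) ∫_{-π}^{π} (11x + 8)^2 dx = 121π^2/3 + 64 = 121π^2/3 + 64.
Parseval ⇒ Σ |c_n|^2 = 121π^2/3 + 64.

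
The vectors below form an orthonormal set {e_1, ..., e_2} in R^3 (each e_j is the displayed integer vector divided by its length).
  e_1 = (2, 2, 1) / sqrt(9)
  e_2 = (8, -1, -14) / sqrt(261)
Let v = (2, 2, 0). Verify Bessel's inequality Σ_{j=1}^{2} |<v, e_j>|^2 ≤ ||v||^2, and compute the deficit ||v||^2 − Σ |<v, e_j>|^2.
Σ |<v, e_j>|^2 = 228/29; ||v||^2 = 8; deficit = 4/29

Write each e_j = u_j / sqrt(<u_j, u_j>) where u_j is the displayed integer vector. Then <v, e_j> = <v, u_j> / sqrt(<u_j, u_j>), so |<v, e_j>|^2 = <v, u_j>^2 / <u_j, u_j>.
Coefficients: <v, e_1> = 8/sqrt(9), <v, e_2> = 14/sqrt(261).
Square and sum: Σ |<v, e_j>|^2 = 228/29.
Compute ||v||^2 = v·v = 8.
Deficit = 8 − 228/29 = 4/29 ≥ 0, confirming Bessel's inequality. (The deficit equals ||v − Σ <v,e_j> e_j||^2, the squared distance from v to span{e_j}.)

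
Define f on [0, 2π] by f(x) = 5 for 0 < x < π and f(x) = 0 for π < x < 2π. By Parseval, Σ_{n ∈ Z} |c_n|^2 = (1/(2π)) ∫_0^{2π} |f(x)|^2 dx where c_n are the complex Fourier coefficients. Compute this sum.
Σ |c_n|^2 = 25/2

Parseval equates the L^2 energy of f (normalised by 1/(2π)) with the ℓ^2 sum of its Fourier coefficients: (1/(2π)) ∫_0^{2π} |f|^2 = Σ |c_n|^2.
Compute the left side: (1/(2π)) [∫_0^π 5^2 dx + ∫_π^{2π} 0^2 dx] = (1/(2π)) · (25π + 0π) = (25 + 0)/2 = 25/2.
So Σ_{n ∈ Z} |c_n|^2 = 25/2.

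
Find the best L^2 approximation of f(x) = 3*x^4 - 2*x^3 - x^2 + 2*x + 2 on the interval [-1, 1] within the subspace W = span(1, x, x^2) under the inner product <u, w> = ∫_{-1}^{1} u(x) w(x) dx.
g(x) = 11*x^2/7 + 4*x/5 + 61/35

The best approximation g ∈ W is the orthogonal projection of f onto W. Writing g = a_0 + a_1 x + a_2 x^2, the coefficients solve the normal equations G · a = b where
  G_{ij} = <φ_i, φ_j> and b_i = <f, φ_i>, with φ_0 = 1, φ_1 = x, φ_2 = x^2.
G =
  [2, 0, 2/3]
  [0, 2/3, 0]
  [2/3, 0, 2/5],
b = (68/15, 8/15, 188/105).
Solving gives a_0 = 61/35, a_1 = 4/5, a_2 = 11/7, so
  g(x) = 11*x^2/7 + 4*x/5 + 61/35.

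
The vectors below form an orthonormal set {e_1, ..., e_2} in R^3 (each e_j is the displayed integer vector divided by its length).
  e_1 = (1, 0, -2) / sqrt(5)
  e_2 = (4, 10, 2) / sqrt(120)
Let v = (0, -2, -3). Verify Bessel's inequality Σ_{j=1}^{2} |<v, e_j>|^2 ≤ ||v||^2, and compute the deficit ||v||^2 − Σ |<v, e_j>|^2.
Σ |<v, e_j>|^2 = 77/6; ||v||^2 = 13; deficit = 1/6

Write each e_j = u_j / sqrt(<u_j, u_j>) where u_j is the displayed integer vector. Then <v, e_j> = <v, u_j> / sqrt(<u_j, u_j>), so |<v, e_j>|^2 = <v, u_j>^2 / <u_j, u_j>.
Coefficients: <v, e_1> = 6/sqrt(5), <v, e_2> = -26/sqrt(120).
Square and sum: Σ |<v, e_j>|^2 = 77/6.
Compute ||v||^2 = v·v = 13.
Deficit = 13 − 77/6 = 1/6 ≥ 0, confirming Bessel's inequality. (The deficit equals ||v − Σ <v,e_j> e_j||^2, the squared distance from v to span{e_j}.)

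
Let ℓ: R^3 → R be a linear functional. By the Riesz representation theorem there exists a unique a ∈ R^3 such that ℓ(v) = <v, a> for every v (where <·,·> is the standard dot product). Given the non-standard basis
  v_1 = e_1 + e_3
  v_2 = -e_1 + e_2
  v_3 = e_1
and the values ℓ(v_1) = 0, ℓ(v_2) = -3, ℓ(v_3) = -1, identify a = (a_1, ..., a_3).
a = (-1, -4, 1)

Write a = (a_1, ..., a_3) in the standard basis. For each basis vector v_i, ℓ(v_i) = <v_i, a> is a linear equation in the a_j's. Collect the n equations into a matrix system V a = ℓ, where row i of V is v_i (expressed in the standard basis). Since V is invertible (lower-triangular with 1s on the diagonal, up to permutation), solve by back-substitution:
  V =
[[1, 0, 1],
 [-1, 1, 0],
 [1, 0, 0]]
  V a = (0, -3, -1)
Solving gives a = (-1, -4, 1).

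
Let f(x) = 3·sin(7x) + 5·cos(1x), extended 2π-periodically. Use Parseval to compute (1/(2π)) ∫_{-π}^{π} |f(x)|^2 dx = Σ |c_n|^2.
Σ |c_n|^2 = 17

Expand |f|^2 and use orthogonality of {sin(nx), cos(mx)} on [-π, π]:
  ∫_{-π}^{π} sin(nx)^2 dx = π, ∫ cos(mx)^2 dx = π, and cross terms integrate to 0.
So ∫_{-π}^{π} f(x)^2 dx = 3^2 · π + 5^2 · π = (9 + 25)π.
Divide by 2π: (9 + 25)/2 = 17.
By Parseval, this equals Σ |c_n|^2.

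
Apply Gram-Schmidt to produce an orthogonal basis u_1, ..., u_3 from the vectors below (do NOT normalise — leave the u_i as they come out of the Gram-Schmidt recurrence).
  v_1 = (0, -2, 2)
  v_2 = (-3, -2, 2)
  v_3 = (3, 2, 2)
Orthogonal basis:
  u_1 = (0, -2, 2)
  u_2 = (-3, 0, 0)
  u_3 = (0, 2, 2)

Apply the Gram-Schmidt recurrence
  u_1 = v_1
  u_i = v_i − Σ_{j<i} ((v_i · u_j) / (u_j · u_j)) · u_j.

Step by step this gives:
  u_1 = (0, -2, 2)
  u_2 = (-3, 0, 0)
  u_3 = (0, 2, 2)

Orthogonality check:
  u_2 · u_1 = 0 (should be 0)
  u_3 · u_1 = 0 (should be 0)
  u_3 · u_2 = 0 (should be 0)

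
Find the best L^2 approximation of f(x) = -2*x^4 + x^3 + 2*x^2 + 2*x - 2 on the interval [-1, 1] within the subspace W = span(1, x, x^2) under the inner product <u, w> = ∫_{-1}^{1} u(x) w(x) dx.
g(x) = 2*x^2/7 + 13*x/5 - 64/35

The best approximation g ∈ W is the orthogonal projection of f onto W. Writing g = a_0 + a_1 x + a_2 x^2, the coefficients solve the normal equations G · a = b where
  G_{ij} = <φ_i, φ_j> and b_i = <f, φ_i>, with φ_0 = 1, φ_1 = x, φ_2 = x^2.
G =
  [2, 0, 2/3]
  [0, 2/3, 0]
  [2/3, 0, 2/5],
b = (-52/15, 26/15, -116/105).
Solving gives a_0 = -64/35, a_1 = 13/5, a_2 = 2/7, so
  g(x) = 2*x^2/7 + 13*x/5 - 64/35.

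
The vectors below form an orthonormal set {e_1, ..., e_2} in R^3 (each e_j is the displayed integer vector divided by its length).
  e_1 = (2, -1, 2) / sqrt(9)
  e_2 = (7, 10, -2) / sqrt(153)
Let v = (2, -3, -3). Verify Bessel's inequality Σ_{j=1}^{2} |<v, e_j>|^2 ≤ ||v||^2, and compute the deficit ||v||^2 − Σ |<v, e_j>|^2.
Σ |<v, e_j>|^2 = 13/17; ||v||^2 = 22; deficit = 361/17

Write each e_j = u_j / sqrt(<u_j, u_j>) where u_j is the displayed integer vector. Then <v, e_j> = <v, u_j> / sqrt(<u_j, u_j>), so |<v, e_j>|^2 = <v, u_j>^2 / <u_j, u_j>.
Coefficients: <v, e_1> = 1/sqrt(9), <v, e_2> = -10/sqrt(153).
Square and sum: Σ |<v, e_j>|^2 = 13/17.
Compute ||v||^2 = v·v = 22.
Deficit = 22 − 13/17 = 361/17 ≥ 0, confirming Bessel's inequality. (The deficit equals ||v − Σ <v,e_j> e_j||^2, the squared distance from v to span{e_j}.)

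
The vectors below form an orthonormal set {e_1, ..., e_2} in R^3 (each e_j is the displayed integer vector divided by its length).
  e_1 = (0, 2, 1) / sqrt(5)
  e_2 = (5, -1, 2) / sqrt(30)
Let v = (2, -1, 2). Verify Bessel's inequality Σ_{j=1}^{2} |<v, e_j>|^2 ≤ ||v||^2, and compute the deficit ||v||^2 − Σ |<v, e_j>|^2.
Σ |<v, e_j>|^2 = 15/2; ||v||^2 = 9; deficit = 3/2

Write each e_j = u_j / sqrt(<u_j, u_j>) where u_j is the displayed integer vector. Then <v, e_j> = <v, u_j> / sqrt(<u_j, u_j>), so |<v, e_j>|^2 = <v, u_j>^2 / <u_j, u_j>.
Coefficients: <v, e_1> = 0/sqrt(5), <v, e_2> = 15/sqrt(30).
Square and sum: Σ |<v, e_j>|^2 = 15/2.
Compute ||v||^2 = v·v = 9.
Deficit = 9 − 15/2 = 3/2 ≥ 0, confirming Bessel's inequality. (The deficit equals ||v − Σ <v,e_j> e_j||^2, the squared distance from v to span{e_j}.)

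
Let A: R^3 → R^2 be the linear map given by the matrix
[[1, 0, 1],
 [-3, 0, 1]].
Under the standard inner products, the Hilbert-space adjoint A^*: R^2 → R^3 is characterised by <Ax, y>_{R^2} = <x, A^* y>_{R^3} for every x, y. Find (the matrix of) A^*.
A^* = A^T =
[[1, -3],
 [0, 0],
 [1, 1]]

For real matrices with standard dot products, the defining identity <Ax, y> = <x, A^* y> gives (Ax)^T y = x^T (A^*) y, i.e. x^T A^T y = x^T (A^*) y. Since this holds for all x, y, we must have A^* = A^T. Therefore
A^* =
[[1, -3],
 [0, 0],
 [1, 1]].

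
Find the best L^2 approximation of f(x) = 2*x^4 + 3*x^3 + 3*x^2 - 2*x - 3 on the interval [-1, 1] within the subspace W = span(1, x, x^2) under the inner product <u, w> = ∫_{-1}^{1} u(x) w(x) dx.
g(x) = 33*x^2/7 - x/5 - 111/35

The best approximation g ∈ W is the orthogonal projection of f onto W. Writing g = a_0 + a_1 x + a_2 x^2, the coefficients solve the normal equations G · a = b where
  G_{ij} = <φ_i, φ_j> and b_i = <f, φ_i>, with φ_0 = 1, φ_1 = x, φ_2 = x^2.
G =
  [2, 0, 2/3]
  [0, 2/3, 0]
  [2/3, 0, 2/5],
b = (-16/5, -2/15, -8/35).
Solving gives a_0 = -111/35, a_1 = -1/5, a_2 = 33/7, so
  g(x) = 33*x^2/7 - x/5 - 111/35.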